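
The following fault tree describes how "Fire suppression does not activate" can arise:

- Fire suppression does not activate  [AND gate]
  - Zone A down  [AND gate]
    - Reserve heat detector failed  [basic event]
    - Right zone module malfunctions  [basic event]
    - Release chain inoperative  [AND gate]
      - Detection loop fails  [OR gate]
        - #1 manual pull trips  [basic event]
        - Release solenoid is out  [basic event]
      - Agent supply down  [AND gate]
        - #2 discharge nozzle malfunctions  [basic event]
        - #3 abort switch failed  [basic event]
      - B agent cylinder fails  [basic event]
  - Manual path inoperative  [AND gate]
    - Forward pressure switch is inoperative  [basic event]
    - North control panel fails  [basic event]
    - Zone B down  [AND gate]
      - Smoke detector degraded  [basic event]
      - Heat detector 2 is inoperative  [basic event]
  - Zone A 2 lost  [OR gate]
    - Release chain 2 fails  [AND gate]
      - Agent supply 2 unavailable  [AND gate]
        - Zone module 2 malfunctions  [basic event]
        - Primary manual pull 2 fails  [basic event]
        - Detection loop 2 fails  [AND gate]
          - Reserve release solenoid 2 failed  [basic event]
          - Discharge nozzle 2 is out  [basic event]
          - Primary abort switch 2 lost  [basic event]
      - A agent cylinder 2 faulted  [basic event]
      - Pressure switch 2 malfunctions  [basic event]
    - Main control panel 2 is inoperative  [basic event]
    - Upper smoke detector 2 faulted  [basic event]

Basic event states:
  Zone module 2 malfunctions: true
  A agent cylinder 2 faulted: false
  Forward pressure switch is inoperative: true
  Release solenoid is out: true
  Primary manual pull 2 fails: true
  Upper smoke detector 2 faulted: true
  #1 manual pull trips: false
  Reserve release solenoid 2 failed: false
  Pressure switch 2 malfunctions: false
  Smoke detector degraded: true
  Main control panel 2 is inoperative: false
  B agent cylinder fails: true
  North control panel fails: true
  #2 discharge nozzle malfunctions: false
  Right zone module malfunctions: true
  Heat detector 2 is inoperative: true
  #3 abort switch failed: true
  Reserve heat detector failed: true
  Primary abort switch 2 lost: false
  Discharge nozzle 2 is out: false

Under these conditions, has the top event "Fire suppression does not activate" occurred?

No

Detection loop fails [OR]: #1 manual pull trips=not, Release solenoid is out=occurs → at least one input occurs → occurs.
Agent supply down [AND]: #2 discharge nozzle malfunctions=not, #3 abort switch failed=occurs → not all inputs occur → does not occur.
Release chain inoperative [AND]: Detection loop fails=occurs, Agent supply down=not, B agent cylinder fails=occurs → not all inputs occur → does not occur.
Zone A down [AND]: Reserve heat detector failed=occurs, Right zone module malfunctions=occurs, Release chain inoperative=not → not all inputs occur → does not occur.
Zone B down [AND]: Smoke detector degraded=occurs, Heat detector 2 is inoperative=occurs → all inputs occur → occurs.
Manual path inoperative [AND]: Forward pressure switch is inoperative=occurs, North control panel fails=occurs, Zone B down=occurs → all inputs occur → occurs.
Detection loop 2 fails [AND]: Reserve release solenoid 2 failed=not, Discharge nozzle 2 is out=not, Primary abort switch 2 lost=not → not all inputs occur → does not occur.
Agent supply 2 unavailable [AND]: Zone module 2 malfunctions=occurs, Primary manual pull 2 fails=occurs, Detection loop 2 fails=not → not all inputs occur → does not occur.
Release chain 2 fails [AND]: Agent supply 2 unavailable=not, A agent cylinder 2 faulted=not, Pressure switch 2 malfunctions=not → not all inputs occur → does not occur.
Zone A 2 lost [OR]: Release chain 2 fails=not, Main control panel 2 is inoperative=not, Upper smoke detector 2 faulted=occurs → at least one input occurs → occurs.
Fire suppression does not activate [AND]: Zone A down=not, Manual path inoperative=occurs, Zone A 2 lost=occurs → not all inputs occur → does not occur.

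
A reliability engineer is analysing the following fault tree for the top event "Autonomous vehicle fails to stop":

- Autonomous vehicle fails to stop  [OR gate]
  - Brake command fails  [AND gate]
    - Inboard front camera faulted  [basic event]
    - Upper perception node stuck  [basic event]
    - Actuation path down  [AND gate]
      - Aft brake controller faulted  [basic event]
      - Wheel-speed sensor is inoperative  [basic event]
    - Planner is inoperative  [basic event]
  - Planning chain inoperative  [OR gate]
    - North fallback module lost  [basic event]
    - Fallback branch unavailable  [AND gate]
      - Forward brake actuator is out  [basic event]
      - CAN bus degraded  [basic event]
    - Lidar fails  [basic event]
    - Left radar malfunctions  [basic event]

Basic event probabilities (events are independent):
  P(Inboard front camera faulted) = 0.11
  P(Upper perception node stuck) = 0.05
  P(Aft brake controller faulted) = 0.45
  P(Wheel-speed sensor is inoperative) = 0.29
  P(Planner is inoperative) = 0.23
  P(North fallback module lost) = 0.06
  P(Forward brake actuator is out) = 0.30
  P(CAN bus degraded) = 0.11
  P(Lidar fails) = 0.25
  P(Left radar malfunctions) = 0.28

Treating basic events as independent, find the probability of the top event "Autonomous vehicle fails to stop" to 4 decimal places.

P(Actuation path down) [AND] = 0.45 × 0.29 = 0.130500
P(Brake command fails) [AND] = 0.11 × 0.05 × 0.130500 × 0.23 = 0.000165
P(Fallback branch unavailable) [AND] = 0.30 × 0.11 = 0.033000
P(Planning chain inoperative) [OR] = 1 − (1−0.06) × (1−0.033000) × (1−0.25) × (1−0.28) = 0.509151
P(Autonomous vehicle fails to stop) [OR] = 1 − (1−0.000165) × (1−0.509151) = 0.509232
Rounded to 4 decimal places: P(Autonomous vehicle fails to stop) ≈ 0.5092.

0.5092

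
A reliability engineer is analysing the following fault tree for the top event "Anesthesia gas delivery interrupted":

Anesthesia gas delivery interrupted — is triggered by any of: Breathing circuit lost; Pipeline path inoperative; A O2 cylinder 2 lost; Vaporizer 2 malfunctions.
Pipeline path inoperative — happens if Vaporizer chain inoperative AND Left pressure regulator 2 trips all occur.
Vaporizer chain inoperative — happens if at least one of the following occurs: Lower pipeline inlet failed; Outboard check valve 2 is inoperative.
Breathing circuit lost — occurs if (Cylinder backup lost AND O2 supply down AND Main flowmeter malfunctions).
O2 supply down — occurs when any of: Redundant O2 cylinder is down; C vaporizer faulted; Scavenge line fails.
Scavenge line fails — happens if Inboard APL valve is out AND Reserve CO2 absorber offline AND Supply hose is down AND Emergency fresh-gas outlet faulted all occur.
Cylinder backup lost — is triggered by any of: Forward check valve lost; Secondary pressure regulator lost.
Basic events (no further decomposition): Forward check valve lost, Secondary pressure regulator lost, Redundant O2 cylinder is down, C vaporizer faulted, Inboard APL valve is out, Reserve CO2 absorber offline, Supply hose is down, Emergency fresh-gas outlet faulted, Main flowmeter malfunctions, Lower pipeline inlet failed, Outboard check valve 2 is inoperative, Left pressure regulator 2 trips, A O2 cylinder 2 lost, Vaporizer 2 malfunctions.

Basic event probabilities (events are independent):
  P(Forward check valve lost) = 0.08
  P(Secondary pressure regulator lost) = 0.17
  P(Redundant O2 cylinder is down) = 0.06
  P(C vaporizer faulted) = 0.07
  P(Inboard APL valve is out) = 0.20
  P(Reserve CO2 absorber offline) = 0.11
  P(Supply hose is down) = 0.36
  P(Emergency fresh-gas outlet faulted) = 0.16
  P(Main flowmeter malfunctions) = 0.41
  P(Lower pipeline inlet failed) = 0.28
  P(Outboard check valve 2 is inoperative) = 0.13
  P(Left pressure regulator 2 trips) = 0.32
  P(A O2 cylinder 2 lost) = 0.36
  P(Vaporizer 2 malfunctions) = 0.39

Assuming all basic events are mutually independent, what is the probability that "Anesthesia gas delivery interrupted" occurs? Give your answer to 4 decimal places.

0.6605

P(Cylinder backup lost) [OR] = 1 − (1−0.08) × (1−0.17) = 0.236400
P(Scavenge line fails) [AND] = 0.20 × 0.11 × 0.36 × 0.16 = 0.001267
P(O2 supply down) [OR] = 1 − (1−0.06) × (1−0.07) × (1−0.001267) = 0.126908
P(Breathing circuit lost) [AND] = 0.236400 × 0.126908 × 0.41 = 0.012300
P(Vaporizer chain inoperative) [OR] = 1 − (1−0.28) × (1−0.13) = 0.373600
P(Pipeline path inoperative) [AND] = 0.373600 × 0.32 = 0.119552
P(Anesthesia gas delivery interrupted) [OR] = 1 − (1−0.012300) × (1−0.119552) × (1−0.36) × (1−0.39) = 0.660501
Rounded to 4 decimal places: P(Anesthesia gas delivery interrupted) ≈ 0.6605.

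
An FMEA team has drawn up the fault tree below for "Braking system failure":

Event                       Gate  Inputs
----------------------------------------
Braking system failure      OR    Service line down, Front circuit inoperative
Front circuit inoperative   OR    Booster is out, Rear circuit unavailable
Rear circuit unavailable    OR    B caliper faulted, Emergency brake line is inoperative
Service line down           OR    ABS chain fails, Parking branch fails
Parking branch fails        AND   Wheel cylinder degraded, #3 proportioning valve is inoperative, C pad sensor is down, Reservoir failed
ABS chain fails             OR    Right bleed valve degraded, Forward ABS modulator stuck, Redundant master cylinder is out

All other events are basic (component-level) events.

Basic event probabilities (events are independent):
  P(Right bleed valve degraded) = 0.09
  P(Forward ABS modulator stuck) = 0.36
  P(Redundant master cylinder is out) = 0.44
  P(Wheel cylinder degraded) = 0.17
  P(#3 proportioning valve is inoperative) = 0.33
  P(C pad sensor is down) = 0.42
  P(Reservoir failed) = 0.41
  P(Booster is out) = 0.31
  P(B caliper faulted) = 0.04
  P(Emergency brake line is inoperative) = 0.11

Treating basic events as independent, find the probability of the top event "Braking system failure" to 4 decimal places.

0.8096

P(ABS chain fails) [OR] = 1 − (1−0.09) × (1−0.36) × (1−0.44) = 0.673856
P(Parking branch fails) [AND] = 0.17 × 0.33 × 0.42 × 0.41 = 0.009660
P(Service line down) [OR] = 1 − (1−0.673856) × (1−0.009660) = 0.677007
P(Rear circuit unavailable) [OR] = 1 − (1−0.04) × (1−0.11) = 0.145600
P(Front circuit inoperative) [OR] = 1 − (1−0.31) × (1−0.145600) = 0.410464
P(Braking system failure) [OR] = 1 − (1−0.677007) × (1−0.410464) = 0.809584
Rounded to 4 decimal places: P(Braking system failure) ≈ 0.8096.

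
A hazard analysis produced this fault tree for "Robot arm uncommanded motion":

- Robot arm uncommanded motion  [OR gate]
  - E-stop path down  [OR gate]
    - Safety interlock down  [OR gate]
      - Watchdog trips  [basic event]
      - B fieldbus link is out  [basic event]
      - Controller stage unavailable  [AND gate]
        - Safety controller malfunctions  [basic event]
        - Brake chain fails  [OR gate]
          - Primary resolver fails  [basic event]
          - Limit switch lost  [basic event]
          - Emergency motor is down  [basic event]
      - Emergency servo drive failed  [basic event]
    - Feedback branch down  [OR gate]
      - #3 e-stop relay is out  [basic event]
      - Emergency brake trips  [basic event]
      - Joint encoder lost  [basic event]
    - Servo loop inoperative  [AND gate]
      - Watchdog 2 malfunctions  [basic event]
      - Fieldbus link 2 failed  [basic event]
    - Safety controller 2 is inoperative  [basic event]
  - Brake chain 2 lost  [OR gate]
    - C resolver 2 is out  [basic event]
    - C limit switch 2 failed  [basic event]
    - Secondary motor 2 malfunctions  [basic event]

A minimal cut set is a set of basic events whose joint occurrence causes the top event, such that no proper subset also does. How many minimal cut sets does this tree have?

14

Brake chain fails [OR]: union of children's cut sets → 3 cut set(s).
Controller stage unavailable [AND]: one cut set from each child combined → 1 × 3 = 3 cut set(s).
Safety interlock down [OR]: union of children's cut sets → 6 cut set(s).
Feedback branch down [OR]: union of children's cut sets → 3 cut set(s).
Servo loop inoperative [AND]: one cut set from each child combined → 1 × 1 = 1 cut set(s).
E-stop path down [OR]: union of children's cut sets → 11 cut set(s).
Brake chain 2 lost [OR]: union of children's cut sets → 3 cut set(s).
Robot arm uncommanded motion [OR]: union of children's cut sets → 14 cut set(s).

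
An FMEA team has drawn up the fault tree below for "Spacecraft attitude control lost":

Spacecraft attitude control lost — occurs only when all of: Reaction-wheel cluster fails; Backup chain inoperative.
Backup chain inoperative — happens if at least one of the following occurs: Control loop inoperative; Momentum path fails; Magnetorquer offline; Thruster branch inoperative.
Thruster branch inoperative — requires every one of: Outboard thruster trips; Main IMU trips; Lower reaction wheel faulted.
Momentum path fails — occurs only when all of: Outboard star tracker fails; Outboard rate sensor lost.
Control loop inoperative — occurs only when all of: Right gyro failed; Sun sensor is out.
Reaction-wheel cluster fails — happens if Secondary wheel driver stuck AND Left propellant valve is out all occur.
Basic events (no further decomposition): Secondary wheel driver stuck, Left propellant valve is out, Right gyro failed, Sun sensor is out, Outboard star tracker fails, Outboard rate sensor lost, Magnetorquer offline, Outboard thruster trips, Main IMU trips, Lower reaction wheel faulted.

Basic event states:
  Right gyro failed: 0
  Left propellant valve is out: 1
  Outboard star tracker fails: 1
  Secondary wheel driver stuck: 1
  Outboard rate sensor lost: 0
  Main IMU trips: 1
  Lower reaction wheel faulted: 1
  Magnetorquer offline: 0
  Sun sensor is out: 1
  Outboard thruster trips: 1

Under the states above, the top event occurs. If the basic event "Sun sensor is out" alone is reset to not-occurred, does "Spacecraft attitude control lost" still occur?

Counterfactual: set "Sun sensor is out" to not occurred.
Reaction-wheel cluster fails [AND]: Secondary wheel driver stuck=occurs, Left propellant valve is out=occurs → all inputs occur → occurs.
Control loop inoperative [AND]: Right gyro failed=not, Sun sensor is out=not → not all inputs occur → does not occur.
Momentum path fails [AND]: Outboard star tracker fails=occurs, Outboard rate sensor lost=not → not all inputs occur → does not occur.
Thruster branch inoperative [AND]: Outboard thruster trips=occurs, Main IMU trips=occurs, Lower reaction wheel faulted=occurs → all inputs occur → occurs.
Backup chain inoperative [OR]: Control loop inoperative=not, Momentum path fails=not, Magnetorquer offline=not, Thruster branch inoperative=occurs → at least one input occurs → occurs.
Spacecraft attitude control lost [AND]: Reaction-wheel cluster fails=occurs, Backup chain inoperative=occurs → all inputs occur → occurs.

Yes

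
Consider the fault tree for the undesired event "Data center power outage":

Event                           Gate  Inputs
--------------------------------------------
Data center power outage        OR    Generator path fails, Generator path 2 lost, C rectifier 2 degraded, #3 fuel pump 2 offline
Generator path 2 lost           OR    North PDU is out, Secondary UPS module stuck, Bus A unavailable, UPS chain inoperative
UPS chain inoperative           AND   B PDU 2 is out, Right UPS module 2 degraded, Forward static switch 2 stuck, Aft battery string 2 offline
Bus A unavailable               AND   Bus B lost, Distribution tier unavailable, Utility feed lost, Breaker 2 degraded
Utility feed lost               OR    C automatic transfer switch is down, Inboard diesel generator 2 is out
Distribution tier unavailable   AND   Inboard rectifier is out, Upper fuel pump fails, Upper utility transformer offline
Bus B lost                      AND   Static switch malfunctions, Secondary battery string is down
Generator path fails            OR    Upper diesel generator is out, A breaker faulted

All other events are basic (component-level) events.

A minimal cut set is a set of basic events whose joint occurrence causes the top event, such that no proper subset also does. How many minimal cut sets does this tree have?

Generator path fails [OR]: union of children's cut sets → 2 cut set(s).
Bus B lost [AND]: one cut set from each child combined → 1 × 1 = 1 cut set(s).
Distribution tier unavailable [AND]: one cut set from each child combined → 1 × 1 × 1 = 1 cut set(s).
Utility feed lost [OR]: union of children's cut sets → 2 cut set(s).
Bus A unavailable [AND]: one cut set from each child combined → 1 × 1 × 2 × 1 = 2 cut set(s).
UPS chain inoperative [AND]: one cut set from each child combined → 1 × 1 × 1 × 1 = 1 cut set(s).
Generator path 2 lost [OR]: union of children's cut sets → 5 cut set(s).
Data center power outage [OR]: union of children's cut sets → 9 cut set(s).
Minimal cut sets: {Upper diesel generator is out}; {A breaker faulted}; {North PDU is out}; {Secondary UPS module stuck}; {Breaker 2 degraded, C automatic transfer switch is down, Inboard rectifier is out, Secondary battery string is down, Static switch malfunctions, Upper fuel pump fails, Upper utility transformer offline}; {Breaker 2 degraded, Inboard diesel generator 2 is out, Inboard rectifier is out, Secondary battery string is down, Static switch malfunctions, Upper fuel pump fails, Upper utility transformer offline}; {Aft battery string 2 offline, B PDU 2 is out, Forward static switch 2 stuck, Right UPS module 2 degraded}; {C rectifier 2 degraded}; {#3 fuel pump 2 offline}.

9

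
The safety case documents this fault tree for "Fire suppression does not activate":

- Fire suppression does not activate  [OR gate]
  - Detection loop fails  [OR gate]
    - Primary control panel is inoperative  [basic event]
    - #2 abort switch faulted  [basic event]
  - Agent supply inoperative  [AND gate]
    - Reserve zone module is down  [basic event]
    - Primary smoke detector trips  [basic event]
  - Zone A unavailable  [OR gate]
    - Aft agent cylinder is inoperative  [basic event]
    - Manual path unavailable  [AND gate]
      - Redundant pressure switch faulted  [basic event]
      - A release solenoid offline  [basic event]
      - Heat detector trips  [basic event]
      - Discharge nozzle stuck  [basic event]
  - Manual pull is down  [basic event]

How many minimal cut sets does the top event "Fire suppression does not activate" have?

6

Detection loop fails [OR]: union of children's cut sets → 2 cut set(s).
Agent supply inoperative [AND]: one cut set from each child combined → 1 × 1 = 1 cut set(s).
Manual path unavailable [AND]: one cut set from each child combined → 1 × 1 × 1 × 1 = 1 cut set(s).
Zone A unavailable [OR]: union of children's cut sets → 2 cut set(s).
Fire suppression does not activate [OR]: union of children's cut sets → 6 cut set(s).
Minimal cut sets: {Primary control panel is inoperative}; {#2 abort switch faulted}; {Primary smoke detector trips, Reserve zone module is down}; {Aft agent cylinder is inoperative}; {A release solenoid offline, Discharge nozzle stuck, Heat detector trips, Redundant pressure switch faulted}; {Manual pull is down}.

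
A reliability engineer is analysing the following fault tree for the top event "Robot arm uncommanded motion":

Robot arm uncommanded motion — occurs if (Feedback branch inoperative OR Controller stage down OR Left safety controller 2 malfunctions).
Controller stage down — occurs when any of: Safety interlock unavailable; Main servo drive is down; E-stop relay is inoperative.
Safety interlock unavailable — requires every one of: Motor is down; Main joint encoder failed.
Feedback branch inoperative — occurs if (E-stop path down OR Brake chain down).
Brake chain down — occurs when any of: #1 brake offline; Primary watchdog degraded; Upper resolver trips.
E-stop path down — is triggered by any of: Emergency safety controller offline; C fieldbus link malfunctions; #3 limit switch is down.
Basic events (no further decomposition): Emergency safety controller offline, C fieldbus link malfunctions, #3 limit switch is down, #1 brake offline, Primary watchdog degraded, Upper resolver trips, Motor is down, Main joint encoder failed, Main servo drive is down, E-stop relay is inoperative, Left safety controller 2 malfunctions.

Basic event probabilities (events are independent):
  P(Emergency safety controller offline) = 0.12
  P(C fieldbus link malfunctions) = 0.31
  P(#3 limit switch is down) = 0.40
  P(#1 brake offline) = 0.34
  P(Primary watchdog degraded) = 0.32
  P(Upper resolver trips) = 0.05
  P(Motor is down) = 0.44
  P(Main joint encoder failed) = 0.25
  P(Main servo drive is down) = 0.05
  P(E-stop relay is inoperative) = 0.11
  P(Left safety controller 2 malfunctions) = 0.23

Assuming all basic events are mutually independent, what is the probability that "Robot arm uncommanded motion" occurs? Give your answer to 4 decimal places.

0.9100

P(E-stop path down) [OR] = 1 − (1−0.12) × (1−0.31) × (1−0.40) = 0.635680
P(Brake chain down) [OR] = 1 − (1−0.34) × (1−0.32) × (1−0.05) = 0.573640
P(Feedback branch inoperative) [OR] = 1 − (1−0.635680) × (1−0.573640) = 0.844669
P(Safety interlock unavailable) [AND] = 0.44 × 0.25 = 0.110000
P(Controller stage down) [OR] = 1 − (1−0.110000) × (1−0.05) × (1−0.11) = 0.247505
P(Robot arm uncommanded motion) [OR] = 1 − (1−0.844669) × (1−0.247505) × (1−0.23) = 0.909998
Rounded to 4 decimal places: P(Robot arm uncommanded motion) ≈ 0.9100.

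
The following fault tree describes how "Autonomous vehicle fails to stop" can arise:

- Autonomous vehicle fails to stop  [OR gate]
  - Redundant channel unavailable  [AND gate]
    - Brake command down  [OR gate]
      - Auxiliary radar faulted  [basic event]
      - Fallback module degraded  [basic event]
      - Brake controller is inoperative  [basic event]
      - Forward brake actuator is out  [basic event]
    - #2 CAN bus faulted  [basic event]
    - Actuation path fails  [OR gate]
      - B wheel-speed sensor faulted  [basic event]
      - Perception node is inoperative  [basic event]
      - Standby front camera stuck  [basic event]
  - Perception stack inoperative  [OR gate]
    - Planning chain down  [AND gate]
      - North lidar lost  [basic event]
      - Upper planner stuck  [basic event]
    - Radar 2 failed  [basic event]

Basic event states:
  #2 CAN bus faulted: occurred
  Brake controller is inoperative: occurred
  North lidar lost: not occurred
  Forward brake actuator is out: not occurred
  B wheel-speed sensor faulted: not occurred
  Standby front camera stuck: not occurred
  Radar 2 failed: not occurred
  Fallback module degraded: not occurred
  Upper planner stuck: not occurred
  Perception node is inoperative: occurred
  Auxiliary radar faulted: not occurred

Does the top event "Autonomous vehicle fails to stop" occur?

Brake command down [OR]: Auxiliary radar faulted=not, Fallback module degraded=not, Brake controller is inoperative=occurs, Forward brake actuator is out=not → at least one input occurs → occurs.
Actuation path fails [OR]: B wheel-speed sensor faulted=not, Perception node is inoperative=occurs, Standby front camera stuck=not → at least one input occurs → occurs.
Redundant channel unavailable [AND]: Brake command down=occurs, #2 CAN bus faulted=occurs, Actuation path fails=occurs → all inputs occur → occurs.
Planning chain down [AND]: North lidar lost=not, Upper planner stuck=not → not all inputs occur → does not occur.
Perception stack inoperative [OR]: Planning chain down=not, Radar 2 failed=not → no input occurs → does not occur.
Autonomous vehicle fails to stop [OR]: Redundant channel unavailable=occurs, Perception stack inoperative=not → at least one input occurs → occurs.

Yes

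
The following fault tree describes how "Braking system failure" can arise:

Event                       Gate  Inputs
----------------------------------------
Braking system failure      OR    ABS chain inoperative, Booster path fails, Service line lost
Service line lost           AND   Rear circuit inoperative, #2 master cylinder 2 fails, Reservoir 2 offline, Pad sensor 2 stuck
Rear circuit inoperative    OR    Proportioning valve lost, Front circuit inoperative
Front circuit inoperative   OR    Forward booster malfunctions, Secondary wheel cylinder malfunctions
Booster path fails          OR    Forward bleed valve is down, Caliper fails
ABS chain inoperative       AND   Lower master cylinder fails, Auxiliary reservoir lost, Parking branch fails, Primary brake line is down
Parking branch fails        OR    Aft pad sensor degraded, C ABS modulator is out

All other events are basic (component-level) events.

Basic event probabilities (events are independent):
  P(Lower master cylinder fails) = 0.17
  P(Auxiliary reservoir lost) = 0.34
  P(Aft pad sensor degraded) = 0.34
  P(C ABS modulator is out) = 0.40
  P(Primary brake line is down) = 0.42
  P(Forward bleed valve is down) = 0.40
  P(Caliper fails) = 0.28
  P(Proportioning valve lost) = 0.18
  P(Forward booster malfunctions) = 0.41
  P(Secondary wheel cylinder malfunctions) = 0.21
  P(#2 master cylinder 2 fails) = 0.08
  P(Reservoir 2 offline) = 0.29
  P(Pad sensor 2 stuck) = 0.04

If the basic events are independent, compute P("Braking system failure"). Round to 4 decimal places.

P(Parking branch fails) [OR] = 1 − (1−0.34) × (1−0.40) = 0.604000
P(ABS chain inoperative) [AND] = 0.17 × 0.34 × 0.604000 × 0.42 = 0.014663
P(Booster path fails) [OR] = 1 − (1−0.40) × (1−0.28) = 0.568000
P(Front circuit inoperative) [OR] = 1 − (1−0.41) × (1−0.21) = 0.533900
P(Rear circuit inoperative) [OR] = 1 − (1−0.18) × (1−0.533900) = 0.617798
P(Service line lost) [AND] = 0.617798 × 0.08 × 0.29 × 0.04 = 0.000573
P(Braking system failure) [OR] = 1 − (1−0.014663) × (1−0.568000) × (1−0.000573) = 0.574578
Rounded to 4 decimal places: P(Braking system failure) ≈ 0.5746.

0.5746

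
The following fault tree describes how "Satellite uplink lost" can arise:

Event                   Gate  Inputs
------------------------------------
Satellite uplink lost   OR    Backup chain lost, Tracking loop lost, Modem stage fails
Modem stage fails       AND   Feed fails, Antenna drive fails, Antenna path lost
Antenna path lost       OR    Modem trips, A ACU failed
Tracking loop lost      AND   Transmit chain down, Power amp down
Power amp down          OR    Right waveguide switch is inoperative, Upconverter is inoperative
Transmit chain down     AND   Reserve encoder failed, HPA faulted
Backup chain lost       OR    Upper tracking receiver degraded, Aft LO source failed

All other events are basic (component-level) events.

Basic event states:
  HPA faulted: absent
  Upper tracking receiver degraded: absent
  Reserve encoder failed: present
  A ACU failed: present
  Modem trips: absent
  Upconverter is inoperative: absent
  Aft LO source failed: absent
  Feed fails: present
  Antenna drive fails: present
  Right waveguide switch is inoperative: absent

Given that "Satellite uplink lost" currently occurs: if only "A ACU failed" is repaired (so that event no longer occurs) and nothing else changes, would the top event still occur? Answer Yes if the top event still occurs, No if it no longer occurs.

Counterfactual: set "A ACU failed" to not occurred.
Backup chain lost [OR]: Upper tracking receiver degraded=not, Aft LO source failed=not → no input occurs → does not occur.
Transmit chain down [AND]: Reserve encoder failed=occurs, HPA faulted=not → not all inputs occur → does not occur.
Power amp down [OR]: Right waveguide switch is inoperative=not, Upconverter is inoperative=not → no input occurs → does not occur.
Tracking loop lost [AND]: Transmit chain down=not, Power amp down=not → not all inputs occur → does not occur.
Antenna path lost [OR]: Modem trips=not, A ACU failed=not → no input occurs → does not occur.
Modem stage fails [AND]: Feed fails=occurs, Antenna drive fails=occurs, Antenna path lost=not → not all inputs occur → does not occur.
Satellite uplink lost [OR]: Backup chain lost=not, Tracking loop lost=not, Modem stage fails=not → no input occurs → does not occur.

No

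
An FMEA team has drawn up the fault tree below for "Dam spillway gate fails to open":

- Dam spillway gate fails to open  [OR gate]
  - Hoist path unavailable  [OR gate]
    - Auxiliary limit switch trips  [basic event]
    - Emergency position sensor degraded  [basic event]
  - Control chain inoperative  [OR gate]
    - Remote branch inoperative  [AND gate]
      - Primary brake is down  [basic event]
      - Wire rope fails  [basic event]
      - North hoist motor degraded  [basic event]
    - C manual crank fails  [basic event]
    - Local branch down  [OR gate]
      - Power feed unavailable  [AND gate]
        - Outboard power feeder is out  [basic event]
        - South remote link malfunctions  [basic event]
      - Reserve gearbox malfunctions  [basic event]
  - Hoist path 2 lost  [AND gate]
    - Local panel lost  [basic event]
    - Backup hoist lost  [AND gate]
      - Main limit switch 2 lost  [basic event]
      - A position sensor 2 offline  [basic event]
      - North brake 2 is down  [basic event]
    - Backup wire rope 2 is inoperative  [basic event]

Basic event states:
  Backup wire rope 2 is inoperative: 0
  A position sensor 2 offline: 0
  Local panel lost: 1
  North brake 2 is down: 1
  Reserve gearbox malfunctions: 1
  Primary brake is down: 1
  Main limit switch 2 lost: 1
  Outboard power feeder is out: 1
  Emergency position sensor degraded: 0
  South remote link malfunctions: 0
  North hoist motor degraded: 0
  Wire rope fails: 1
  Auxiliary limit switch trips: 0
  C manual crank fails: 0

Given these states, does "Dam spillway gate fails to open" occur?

Yes

Hoist path unavailable [OR]: Auxiliary limit switch trips=not, Emergency position sensor degraded=not → no input occurs → does not occur.
Remote branch inoperative [AND]: Primary brake is down=occurs, Wire rope fails=occurs, North hoist motor degraded=not → not all inputs occur → does not occur.
Power feed unavailable [AND]: Outboard power feeder is out=occurs, South remote link malfunctions=not → not all inputs occur → does not occur.
Local branch down [OR]: Power feed unavailable=not, Reserve gearbox malfunctions=occurs → at least one input occurs → occurs.
Control chain inoperative [OR]: Remote branch inoperative=not, C manual crank fails=not, Local branch down=occurs → at least one input occurs → occurs.
Backup hoist lost [AND]: Main limit switch 2 lost=occurs, A position sensor 2 offline=not, North brake 2 is down=occurs → not all inputs occur → does not occur.
Hoist path 2 lost [AND]: Local panel lost=occurs, Backup hoist lost=not, Backup wire rope 2 is inoperative=not → not all inputs occur → does not occur.
Dam spillway gate fails to open [OR]: Hoist path unavailable=not, Control chain inoperative=occurs, Hoist path 2 lost=not → at least one input occurs → occurs.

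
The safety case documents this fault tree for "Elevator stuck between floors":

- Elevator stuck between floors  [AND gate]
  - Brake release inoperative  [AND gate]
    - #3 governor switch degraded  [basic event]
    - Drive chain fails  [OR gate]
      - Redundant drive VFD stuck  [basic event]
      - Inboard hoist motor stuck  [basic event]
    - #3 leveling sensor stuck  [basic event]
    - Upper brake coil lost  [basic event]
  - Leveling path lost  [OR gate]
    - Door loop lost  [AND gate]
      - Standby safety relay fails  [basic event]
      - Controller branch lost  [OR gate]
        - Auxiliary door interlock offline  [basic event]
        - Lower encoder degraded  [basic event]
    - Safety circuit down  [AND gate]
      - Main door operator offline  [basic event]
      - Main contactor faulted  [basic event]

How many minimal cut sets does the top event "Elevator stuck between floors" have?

6

Drive chain fails [OR]: union of children's cut sets → 2 cut set(s).
Brake release inoperative [AND]: one cut set from each child combined → 1 × 2 × 1 × 1 = 2 cut set(s).
Controller branch lost [OR]: union of children's cut sets → 2 cut set(s).
Door loop lost [AND]: one cut set from each child combined → 1 × 2 = 2 cut set(s).
Safety circuit down [AND]: one cut set from each child combined → 1 × 1 = 1 cut set(s).
Leveling path lost [OR]: union of children's cut sets → 3 cut set(s).
Elevator stuck between floors [AND]: one cut set from each child combined → 2 × 3 = 6 cut set(s).
Minimal cut sets: {#3 governor switch degraded, #3 leveling sensor stuck, Auxiliary door interlock offline, Redundant drive VFD stuck, Standby safety relay fails, Upper brake coil lost}; {#3 governor switch degraded, #3 leveling sensor stuck, Lower encoder degraded, Redundant drive VFD stuck, Standby safety relay fails, Upper brake coil lost}; {#3 governor switch degraded, #3 leveling sensor stuck, Main contactor faulted, Main door operator offline, Redundant drive VFD stuck, Upper brake coil lost}; {#3 governor switch degraded, #3 leveling sensor stuck, Auxiliary door interlock offline, Inboard hoist motor stuck, Standby safety relay fails, Upper brake coil lost}; {#3 governor switch degraded, #3 leveling sensor stuck, Inboard hoist motor stuck, Lower encoder degraded, Standby safety relay fails, Upper brake coil lost}; {#3 governor switch degraded, #3 leveling sensor stuck, Inboard hoist motor stuck, Main contactor faulted, Main door operator offline, Upper brake coil lost}.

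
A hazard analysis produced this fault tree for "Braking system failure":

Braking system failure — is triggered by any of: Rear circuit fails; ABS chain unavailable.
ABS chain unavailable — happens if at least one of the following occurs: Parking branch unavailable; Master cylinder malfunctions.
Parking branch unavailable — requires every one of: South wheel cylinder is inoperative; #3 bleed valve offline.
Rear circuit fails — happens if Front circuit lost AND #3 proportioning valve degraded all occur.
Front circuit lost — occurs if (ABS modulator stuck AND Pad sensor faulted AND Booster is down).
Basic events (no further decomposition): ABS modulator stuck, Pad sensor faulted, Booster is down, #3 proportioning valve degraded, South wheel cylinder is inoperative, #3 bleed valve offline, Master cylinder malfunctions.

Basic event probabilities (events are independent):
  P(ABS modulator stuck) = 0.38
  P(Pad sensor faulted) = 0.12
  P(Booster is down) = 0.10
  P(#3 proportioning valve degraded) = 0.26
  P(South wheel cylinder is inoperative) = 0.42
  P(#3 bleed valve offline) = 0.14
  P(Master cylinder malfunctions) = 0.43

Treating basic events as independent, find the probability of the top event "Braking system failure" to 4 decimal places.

0.4642

P(Front circuit lost) [AND] = 0.38 × 0.12 × 0.10 = 0.004560
P(Rear circuit fails) [AND] = 0.004560 × 0.26 = 0.001186
P(Parking branch unavailable) [AND] = 0.42 × 0.14 = 0.058800
P(ABS chain unavailable) [OR] = 1 − (1−0.058800) × (1−0.43) = 0.463516
P(Braking system failure) [OR] = 1 − (1−0.001186) × (1−0.463516) = 0.464152
Rounded to 4 decimal places: P(Braking system failure) ≈ 0.4642.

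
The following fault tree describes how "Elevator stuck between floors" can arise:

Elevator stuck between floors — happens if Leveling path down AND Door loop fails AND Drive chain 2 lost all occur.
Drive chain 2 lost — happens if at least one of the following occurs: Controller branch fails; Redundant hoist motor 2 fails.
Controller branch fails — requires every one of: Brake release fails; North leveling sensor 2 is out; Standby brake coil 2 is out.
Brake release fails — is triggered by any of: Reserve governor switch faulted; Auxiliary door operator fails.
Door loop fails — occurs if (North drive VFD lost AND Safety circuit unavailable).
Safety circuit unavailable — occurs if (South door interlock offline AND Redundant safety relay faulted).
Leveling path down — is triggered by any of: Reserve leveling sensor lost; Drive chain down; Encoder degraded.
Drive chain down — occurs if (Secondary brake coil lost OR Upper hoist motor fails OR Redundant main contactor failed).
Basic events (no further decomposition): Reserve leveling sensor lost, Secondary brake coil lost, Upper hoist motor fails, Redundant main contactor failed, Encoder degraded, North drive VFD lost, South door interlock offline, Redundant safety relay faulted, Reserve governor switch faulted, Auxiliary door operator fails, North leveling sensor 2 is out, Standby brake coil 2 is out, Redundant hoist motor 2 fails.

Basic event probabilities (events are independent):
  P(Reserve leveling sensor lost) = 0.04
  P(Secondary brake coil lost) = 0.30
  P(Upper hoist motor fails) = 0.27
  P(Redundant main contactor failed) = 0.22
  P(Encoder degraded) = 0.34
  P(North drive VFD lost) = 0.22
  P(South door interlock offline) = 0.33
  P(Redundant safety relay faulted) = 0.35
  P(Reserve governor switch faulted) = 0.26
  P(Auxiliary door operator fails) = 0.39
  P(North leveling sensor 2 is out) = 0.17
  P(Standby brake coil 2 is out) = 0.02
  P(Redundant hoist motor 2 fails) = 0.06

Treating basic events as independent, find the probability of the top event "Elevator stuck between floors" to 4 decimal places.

P(Drive chain down) [OR] = 1 − (1−0.30) × (1−0.27) × (1−0.22) = 0.601420
P(Leveling path down) [OR] = 1 − (1−0.04) × (1−0.601420) × (1−0.34) = 0.747460
P(Safety circuit unavailable) [AND] = 0.33 × 0.35 = 0.115500
P(Door loop fails) [AND] = 0.22 × 0.115500 = 0.025410
P(Brake release fails) [OR] = 1 − (1−0.26) × (1−0.39) = 0.548600
P(Controller branch fails) [AND] = 0.548600 × 0.17 × 0.02 = 0.001865
P(Drive chain 2 lost) [OR] = 1 − (1−0.001865) × (1−0.06) = 0.061753
P(Elevator stuck between floors) [AND] = 0.747460 × 0.025410 × 0.061753 = 0.001173
Rounded to 4 decimal places: P(Elevator stuck between floors) ≈ 0.0012.

0.0012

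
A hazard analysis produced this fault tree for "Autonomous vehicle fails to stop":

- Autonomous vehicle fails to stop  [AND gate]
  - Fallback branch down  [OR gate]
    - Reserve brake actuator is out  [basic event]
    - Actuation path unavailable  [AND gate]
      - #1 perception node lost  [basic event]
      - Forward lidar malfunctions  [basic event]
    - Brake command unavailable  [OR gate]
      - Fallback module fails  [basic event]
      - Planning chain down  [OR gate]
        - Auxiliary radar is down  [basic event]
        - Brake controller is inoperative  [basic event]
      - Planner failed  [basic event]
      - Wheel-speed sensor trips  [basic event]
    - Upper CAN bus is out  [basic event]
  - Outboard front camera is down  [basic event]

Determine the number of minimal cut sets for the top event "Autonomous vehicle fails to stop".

Actuation path unavailable [AND]: one cut set from each child combined → 1 × 1 = 1 cut set(s).
Planning chain down [OR]: union of children's cut sets → 2 cut set(s).
Brake command unavailable [OR]: union of children's cut sets → 5 cut set(s).
Fallback branch down [OR]: union of children's cut sets → 8 cut set(s).
Autonomous vehicle fails to stop [AND]: one cut set from each child combined → 8 × 1 = 8 cut set(s).
Minimal cut sets: {Outboard front camera is down, Reserve brake actuator is out}; {#1 perception node lost, Forward lidar malfunctions, Outboard front camera is down}; {Fallback module fails, Outboard front camera is down}; {Auxiliary radar is down, Outboard front camera is down}; {Brake controller is inoperative, Outboard front camera is down}; {Outboard front camera is down, Planner failed}; {Outboard front camera is down, Wheel-speed sensor trips}; {Outboard front camera is down, Upper CAN bus is out}.

8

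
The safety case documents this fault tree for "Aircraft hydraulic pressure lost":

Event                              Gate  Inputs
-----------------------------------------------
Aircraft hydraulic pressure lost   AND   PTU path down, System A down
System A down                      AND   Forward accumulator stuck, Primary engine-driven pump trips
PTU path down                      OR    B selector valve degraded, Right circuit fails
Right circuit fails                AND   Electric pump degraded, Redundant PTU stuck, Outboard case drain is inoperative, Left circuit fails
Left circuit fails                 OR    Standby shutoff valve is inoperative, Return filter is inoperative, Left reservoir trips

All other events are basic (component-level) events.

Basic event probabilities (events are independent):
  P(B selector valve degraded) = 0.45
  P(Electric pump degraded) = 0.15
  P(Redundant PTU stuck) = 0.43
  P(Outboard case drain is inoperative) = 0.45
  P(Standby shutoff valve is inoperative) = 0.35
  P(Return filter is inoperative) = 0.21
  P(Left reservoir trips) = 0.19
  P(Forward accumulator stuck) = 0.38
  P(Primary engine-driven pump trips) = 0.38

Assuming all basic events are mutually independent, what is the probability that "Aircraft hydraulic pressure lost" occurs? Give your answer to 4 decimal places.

P(Left circuit fails) [OR] = 1 − (1−0.35) × (1−0.21) × (1−0.19) = 0.584065
P(Right circuit fails) [AND] = 0.15 × 0.43 × 0.45 × 0.584065 = 0.016952
P(PTU path down) [OR] = 1 − (1−0.45) × (1−0.016952) = 0.459324
P(System A down) [AND] = 0.38 × 0.38 = 0.144400
P(Aircraft hydraulic pressure lost) [AND] = 0.459324 × 0.144400 = 0.066326
Rounded to 4 decimal places: P(Aircraft hydraulic pressure lost) ≈ 0.0663.

0.0663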